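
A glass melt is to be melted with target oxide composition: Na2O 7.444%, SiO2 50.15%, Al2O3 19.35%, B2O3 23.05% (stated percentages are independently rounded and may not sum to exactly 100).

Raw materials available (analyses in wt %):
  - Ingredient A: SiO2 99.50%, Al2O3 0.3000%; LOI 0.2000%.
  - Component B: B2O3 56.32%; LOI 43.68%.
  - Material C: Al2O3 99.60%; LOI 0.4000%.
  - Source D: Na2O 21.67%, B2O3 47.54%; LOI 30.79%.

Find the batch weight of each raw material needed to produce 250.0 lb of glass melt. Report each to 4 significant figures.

In-progress results appear (rounded to 4 significant figures) as written — all internal work runs at full precision from first step to last — every reported value is rounded once only — all derived quantities are rebuilt from the batch weights on 250.0 lb of glass in full precision (totals, glass mass, the four compositions, LOI, the yield), exactly as printed in the question or the answer.
Per-oxide target masses for 250.0 lb glass melt:
  Na2O: 7.444% × 250.0 = 18.61 lb
  SiO2: 50.15% × 250.0 = 125.4 lb
  Al2O3: 19.35% × 250.0 = 48.38 lb
  B2O3: 23.05% × 250.0 = 57.62 lb
Mass-balance tally per oxide using the reported weights, for the quoted basis mass (delivered sums recover each target modulo rounding of the values):
  Na2O: 85.88·0.2167 = 18.61 lb (target 18.61 lb)
  SiO2: 126.0·0.9950 = 125.4 lb (target 125.4 lb)
  Al2O3: 126.0·0.003000 + 48.19·0.9960 = 48.38 lb (target 48.38 lb)
  B2O3: 29.83·0.5632 + 85.88·0.4754 = 57.63 lb (target 57.62 lb)
Glass-mass closure: net batch after ignition = 250.0 lb (the Σ of target masses is 250.0 lb; against the stated basis, 250.0 lb — any gap is answer rounding).
Summing the batch: Σ batch = 289.9 lb; the LOI term Σ batch·LOI equals 39.92 lb; glass ÷ batch gives a yield of 86.23%.

Batch per 250.0 lb glass melt:
  Ingredient A: 126.0 lb
  Component B: 29.83 lb
  Material C: 48.19 lb
  Source D: 85.88 lb
Total batch = 289.9 lb; LOI loss = 39.92 lb; yield = 86.23%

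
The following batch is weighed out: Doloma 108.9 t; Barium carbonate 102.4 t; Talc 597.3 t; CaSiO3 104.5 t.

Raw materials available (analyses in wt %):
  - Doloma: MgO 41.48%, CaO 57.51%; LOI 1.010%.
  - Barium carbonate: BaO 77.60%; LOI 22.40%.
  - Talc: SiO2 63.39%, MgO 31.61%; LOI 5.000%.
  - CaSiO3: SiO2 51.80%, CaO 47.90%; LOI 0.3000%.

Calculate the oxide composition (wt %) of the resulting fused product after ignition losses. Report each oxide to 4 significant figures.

Intermediates are displayed with 4-significant-figure rounding at each printed step; all arithmetic holds full float precision in every operation — every reported number takes a single rounding — derived quantities are re-derived from the weighed amounts for 858.9 t of glass in full precision (totals, yield, the four compositions, ignition loss, net glass mass) as quoted within the problem or the answer.
Per-oxide mass from batch:
  SiO2: 597.3·0.6339 + 104.5·0.5180 = 432.8 t
  BaO: 102.4·0.7760 = 79.46 t
  MgO: 108.9·0.4148 + 597.3·0.3161 = 234.0 t
  CaO: 108.9·0.5751 + 104.5·0.4790 = 112.7 t
LOI: 108.9·0.01010 + 102.4·0.2240 + 597.3·0.05000 + 104.5·0.003000 = 54.22 t
Glass mass = batch − LOI = 913.1 − 54.22 = 858.9 t (= the summed oxide contributions)
each wt % is 100 × oxide ÷ glass

Glass mass = 858.9 t (batch 913.1 − LOI 54.22).
Composition: SiO2 50.39%, BaO 9.252%, MgO 27.24%, CaO 13.12%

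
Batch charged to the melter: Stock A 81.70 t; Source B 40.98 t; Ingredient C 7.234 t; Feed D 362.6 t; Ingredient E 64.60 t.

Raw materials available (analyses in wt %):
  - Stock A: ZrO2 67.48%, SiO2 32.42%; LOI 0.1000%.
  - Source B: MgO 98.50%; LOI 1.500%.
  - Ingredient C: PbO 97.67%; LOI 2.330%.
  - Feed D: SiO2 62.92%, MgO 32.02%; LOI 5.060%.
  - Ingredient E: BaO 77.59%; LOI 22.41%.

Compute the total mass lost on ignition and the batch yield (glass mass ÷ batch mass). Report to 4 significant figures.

The whole derivation carries full float precision all the way through. Values along the way are shown, rounded to four significant digits, when written out; each reported number takes exactly one rounding — all derived quantities, which include net glass mass, LOI, five oxide percentages, the totals, yield, are rebuilt at full float precision, as set out in question or answer, using the weight values on 523.4 t of glass.
Each material's LOI contribution:
  Stock A: 81.70 × 0.001000 = 0.08170 t
  Source B: 40.98 × 0.01500 = 0.6147 t
  Ingredient C: 7.234 × 0.02330 = 0.1686 t
  Feed D: 362.6 × 0.05060 = 18.35 t
  Ingredient E: 64.60 × 0.2241 = 14.48 t
Total LOI = 33.69 t
Glass = batch − LOI = 557.1 − 33.69 = 523.4 t

LOI loss = 33.69 t; glass = 523.4 t; yield = 93.95%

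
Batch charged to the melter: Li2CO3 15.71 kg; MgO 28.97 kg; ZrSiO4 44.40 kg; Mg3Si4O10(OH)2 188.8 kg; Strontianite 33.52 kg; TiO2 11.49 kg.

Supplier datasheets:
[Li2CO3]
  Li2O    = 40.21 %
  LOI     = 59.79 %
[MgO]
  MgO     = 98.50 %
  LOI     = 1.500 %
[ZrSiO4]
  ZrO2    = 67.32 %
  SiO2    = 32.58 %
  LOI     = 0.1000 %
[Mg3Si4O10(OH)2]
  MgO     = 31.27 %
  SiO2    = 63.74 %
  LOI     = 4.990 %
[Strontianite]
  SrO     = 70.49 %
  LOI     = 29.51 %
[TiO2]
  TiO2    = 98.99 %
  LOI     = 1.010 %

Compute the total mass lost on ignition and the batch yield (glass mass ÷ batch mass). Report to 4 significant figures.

LOI loss = 29.30 kg; glass = 293.6 kg; yield = 90.93%

The working math maintains full precision at every stage; the intermediate values are printed rounded to 4 significant digits in the printout. Each reported value is rounded once only; derived quantities (the six compositions, net glass mass, totals, the yield, LOI) are recomputed in full float precision starting from the weights for 293.6 kg of glass, exactly as printed in the problem or answer text.
Per-material ignition loss:
  Li2CO3: 15.71 × 0.5979 = 9.393 kg
  MgO: 28.97 × 0.01500 = 0.4345 kg
  ZrSiO4: 44.40 × 0.001000 = 0.04440 kg
  Mg3Si4O10(OH)2: 188.8 × 0.04990 = 9.421 kg
  Strontianite: 33.52 × 0.2951 = 9.892 kg
  TiO2: 11.49 × 0.01010 = 0.1160 kg
Total LOI = 29.30 kg
Glass = batch − LOI = 322.9 − 29.30 = 293.6 kg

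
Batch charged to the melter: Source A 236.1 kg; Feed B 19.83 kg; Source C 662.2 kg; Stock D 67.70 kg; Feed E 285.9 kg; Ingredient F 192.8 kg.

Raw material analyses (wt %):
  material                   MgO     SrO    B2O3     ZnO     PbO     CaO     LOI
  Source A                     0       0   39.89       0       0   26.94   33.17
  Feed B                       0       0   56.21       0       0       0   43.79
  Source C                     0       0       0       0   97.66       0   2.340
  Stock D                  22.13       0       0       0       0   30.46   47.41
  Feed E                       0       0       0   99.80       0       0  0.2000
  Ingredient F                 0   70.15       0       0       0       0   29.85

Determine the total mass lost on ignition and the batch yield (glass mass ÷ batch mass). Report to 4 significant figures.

Every computation runs at full precision through the solve; rounding to four significant figures extends to each working value as shown. A single rounding finalizes each reported figure. All derived quantities are rebuilt in full float precision (six oxide percentages, the totals, glass mass, LOI, yield) from the batch weights per 1272 kg of glass, exactly as shown in the problem or answer text.
Each material's LOI contribution:
  Source A: 236.1 × 0.3317 = 78.31 kg
  Feed B: 19.83 × 0.4379 = 8.684 kg
  Source C: 662.2 × 0.02340 = 15.50 kg
  Stock D: 67.70 × 0.4741 = 32.10 kg
  Feed E: 285.9 × 0.002000 = 0.5718 kg
  Ingredient F: 192.8 × 0.2985 = 57.55 kg
Total LOI = 192.7 kg
Glass = batch − LOI = 1465 − 192.7 = 1272 kg

LOI loss = 192.7 kg; glass = 1272 kg; yield = 86.84%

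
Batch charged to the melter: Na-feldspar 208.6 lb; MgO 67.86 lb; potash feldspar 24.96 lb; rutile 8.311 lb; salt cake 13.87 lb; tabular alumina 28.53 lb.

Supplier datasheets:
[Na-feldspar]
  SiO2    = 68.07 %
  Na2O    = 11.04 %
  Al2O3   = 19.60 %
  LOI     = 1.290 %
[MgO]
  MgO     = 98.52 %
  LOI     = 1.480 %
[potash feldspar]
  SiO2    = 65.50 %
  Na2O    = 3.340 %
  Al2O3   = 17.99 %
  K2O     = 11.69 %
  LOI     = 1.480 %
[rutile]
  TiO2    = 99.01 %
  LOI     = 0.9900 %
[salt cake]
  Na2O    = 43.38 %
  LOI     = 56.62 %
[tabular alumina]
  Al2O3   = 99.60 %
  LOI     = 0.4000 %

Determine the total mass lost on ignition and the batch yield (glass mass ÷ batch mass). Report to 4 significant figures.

All arithmetic runs at full precision at all times. Mid-chain values appear rounded to four significant digits between the steps. Every reported result receives exactly one rounding; derived quantities, including totals, six oxide percentages, yield, LOI, glass mass, are re-derived starting from the weights per 340.0 lb of glass in full precision as written in question or answer.
Material-by-material LOI:
  Na-feldspar: 208.6 × 0.01290 = 2.691 lb
  MgO: 67.86 × 0.01480 = 1.004 lb
  potash feldspar: 24.96 × 0.01480 = 0.3694 lb
  rutile: 8.311 × 0.009900 = 0.08228 lb
  salt cake: 13.87 × 0.5662 = 7.853 lb
  tabular alumina: 28.53 × 0.004000 = 0.1141 lb
Total LOI = 12.11 lb
Glass = batch − LOI = 352.1 − 12.11 = 340.0 lb

LOI loss = 12.11 lb; glass = 340.0 lb; yield = 96.56%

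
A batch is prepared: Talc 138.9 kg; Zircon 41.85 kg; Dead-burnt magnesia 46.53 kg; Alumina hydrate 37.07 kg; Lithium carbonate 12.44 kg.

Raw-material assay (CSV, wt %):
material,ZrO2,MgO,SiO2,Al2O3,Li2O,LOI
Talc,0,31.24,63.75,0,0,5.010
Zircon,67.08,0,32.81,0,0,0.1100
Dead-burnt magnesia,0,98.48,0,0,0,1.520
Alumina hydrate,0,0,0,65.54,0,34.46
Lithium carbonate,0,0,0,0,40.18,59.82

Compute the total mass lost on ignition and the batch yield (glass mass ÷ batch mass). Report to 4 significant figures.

LOI loss = 27.93 kg; glass = 248.9 kg; yield = 89.91%

All internal work carries full precision from first step to last. Working values are shown, rounded to 4 significant figures, alongside each step — exactly one rounding is applied to every reported figure; all derived quantities (ignition loss, net glass mass, the five compositions, yield, totals) are recomputed at full precision from the batch weights at 248.9 kg of glass exactly as shown in either problem or answer.
Loss on ignition, line by line:
  Talc: 138.9 × 0.05010 = 6.959 kg
  Zircon: 41.85 × 0.001100 = 0.04604 kg
  Dead-burnt magnesia: 46.53 × 0.01520 = 0.7073 kg
  Alumina hydrate: 37.07 × 0.3446 = 12.77 kg
  Lithium carbonate: 12.44 × 0.5982 = 7.442 kg
Total LOI = 27.93 kg
Glass = batch − LOI = 276.8 − 27.93 = 248.9 kg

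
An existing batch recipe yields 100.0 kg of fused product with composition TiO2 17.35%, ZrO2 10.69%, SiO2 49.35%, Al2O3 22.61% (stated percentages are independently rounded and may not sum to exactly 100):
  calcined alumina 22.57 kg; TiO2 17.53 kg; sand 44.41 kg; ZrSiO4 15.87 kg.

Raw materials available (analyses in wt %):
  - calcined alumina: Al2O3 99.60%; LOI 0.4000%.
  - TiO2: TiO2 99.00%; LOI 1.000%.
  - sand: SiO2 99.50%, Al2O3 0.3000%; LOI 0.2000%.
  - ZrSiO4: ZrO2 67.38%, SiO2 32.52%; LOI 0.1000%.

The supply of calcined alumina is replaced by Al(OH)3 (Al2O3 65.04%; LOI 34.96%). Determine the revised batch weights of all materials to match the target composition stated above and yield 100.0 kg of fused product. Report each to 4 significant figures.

Revised batch per 100.0 kg fused product:
  Al(OH)3: 34.56 kg
  TiO2: 17.53 kg
  sand: 44.41 kg
  ZrSiO4: 15.87 kg
Total batch = 112.4 kg; LOI loss = 12.36 kg

Values along the way are shown (rounded to four significant digits) between the steps — full float precision is carried at each step. Every reported result is rounded once only — derived quantities (net glass mass, four oxide percentages, LOI, the totals, yield) are carried in exact precision using the weight values on 100.0 kg of glass, as set out in the question or the answer.
Oxide-by-oxide targets in 100.0 kg fused product:
  TiO2: 17.35% × 100.0 = 17.35 kg
  ZrO2: 10.69% × 100.0 = 10.69 kg
  SiO2: 49.35% × 100.0 = 49.35 kg
  Al2O3: 22.61% × 100.0 = 22.61 kg
Per-oxide balance check working from each reported weight, for the quoted basis mass (target by target, the sums agree once rounding is allowed for):
  TiO2: 17.53·0.9900 = 17.35 kg (target 17.35 kg)
  ZrO2: 15.87·0.6738 = 10.69 kg (target 10.69 kg)
  SiO2: 44.41·0.9950 + 15.87·0.3252 = 49.35 kg (target 49.35 kg)
  Al2O3: 34.56·0.6504 + 44.41·0.003000 = 22.61 kg (target 22.61 kg)
Glass mass check: net batch after ignition = 100.0 kg (per-oxide target masses sum to 100.0 kg; with the basis standing at 100.0 kg — gaps are rounding artifacts).
Whole-batch sum: Σ batch = 112.4 kg; Σ batch·LOI gives LOI loss = 12.36 kg; glass ÷ batch gives a yield of 89.00%.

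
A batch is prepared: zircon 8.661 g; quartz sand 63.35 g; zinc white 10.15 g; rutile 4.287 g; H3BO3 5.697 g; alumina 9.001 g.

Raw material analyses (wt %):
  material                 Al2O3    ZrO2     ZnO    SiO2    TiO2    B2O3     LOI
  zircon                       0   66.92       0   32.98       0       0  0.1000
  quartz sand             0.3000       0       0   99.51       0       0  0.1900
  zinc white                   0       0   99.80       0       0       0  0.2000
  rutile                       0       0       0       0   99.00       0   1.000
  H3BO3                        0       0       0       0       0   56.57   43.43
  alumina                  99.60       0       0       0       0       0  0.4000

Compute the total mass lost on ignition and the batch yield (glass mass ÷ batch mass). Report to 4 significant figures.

LOI loss = 2.702 g; glass = 98.44 g; yield = 97.33%

All arithmetic maintains full precision in all steps. The intermediate values appear, with 4-significant-figure rounding, across the worked steps. Every reported result sees exactly one rounding — the derived quantities, including net glass mass, the totals, ignition loss, the six compositions, yield, are rebuilt starting from the weights at 98.44 g of glass at full float precision, as quoted within the problem or the answer.
Per-material ignition loss:
  zircon: 8.661 × 0.001000 = 0.008661 g
  quartz sand: 63.35 × 0.001900 = 0.1204 g
  zinc white: 10.15 × 0.002000 = 0.02030 g
  rutile: 4.287 × 0.01000 = 0.04287 g
  H3BO3: 5.697 × 0.4343 = 2.474 g
  alumina: 9.001 × 0.004000 = 0.03600 g
Total LOI = 2.702 g
Glass = batch − LOI = 101.1 − 2.702 = 98.44 g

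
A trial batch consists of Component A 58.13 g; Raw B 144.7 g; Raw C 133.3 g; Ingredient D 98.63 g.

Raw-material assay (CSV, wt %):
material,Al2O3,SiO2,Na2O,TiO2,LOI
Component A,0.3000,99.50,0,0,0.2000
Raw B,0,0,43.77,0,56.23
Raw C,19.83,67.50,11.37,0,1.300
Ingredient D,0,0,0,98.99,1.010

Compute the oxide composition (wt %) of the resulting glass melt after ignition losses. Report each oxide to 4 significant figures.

Glass mass = 350.5 g (batch 434.8 − LOI 84.21).
Composition: Al2O3 7.590%, SiO2 42.17%, Na2O 22.39%, TiO2 27.85%

Each numeric step runs at exact precision at all times; in-progress results are printed rounded to four significant digits at each printed step — exactly one rounding lands on every reported number — the derived quantities (the four compositions, the yield, the totals, ignition loss, glass mass) are computed using the weight values on 350.5 g of glass in full float precision, as set out in problem or answer.
Per-oxide mass from batch:
  Al2O3: 58.13·0.003000 + 133.3·0.1983 = 26.61 g
  SiO2: 58.13·0.9950 + 133.3·0.6750 = 147.8 g
  Na2O: 144.7·0.4377 + 133.3·0.1137 = 78.49 g
  TiO2: 98.63·0.9899 = 97.63 g
LOI: 58.13·0.002000 + 144.7·0.5623 + 133.3·0.01300 + 98.63·0.01010 = 84.21 g
Glass mass = batch − LOI = 434.8 − 84.21 = 350.5 g (= Σ oxide masses)
percent by weight: oxide/glass ×100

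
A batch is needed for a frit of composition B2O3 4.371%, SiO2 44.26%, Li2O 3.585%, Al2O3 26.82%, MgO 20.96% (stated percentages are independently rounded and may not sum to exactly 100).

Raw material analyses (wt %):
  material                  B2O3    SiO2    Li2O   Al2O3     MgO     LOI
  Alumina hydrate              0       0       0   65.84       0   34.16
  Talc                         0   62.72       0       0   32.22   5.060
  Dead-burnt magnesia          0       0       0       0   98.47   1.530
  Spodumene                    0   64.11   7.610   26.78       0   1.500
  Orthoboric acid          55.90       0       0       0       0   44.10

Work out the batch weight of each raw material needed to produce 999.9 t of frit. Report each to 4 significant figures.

Batch per 999.9 t frit:
  Alumina hydrate: 215.7 t
  Talc: 224.1 t
  Dead-burnt magnesia: 139.5 t
  Spodumene: 471.0 t
  Orthoboric acid: 78.19 t
Total batch = 1128 t; LOI loss = 128.7 t; yield = 88.60%

Values along the way are printed rounded off to 4 significant digits in the working; each numeric step maintains full precision at every stage — every reported value is rounded once only. Derived quantities (yield, five oxide percentages, glass mass, ignition loss, totals) are rebuilt in full precision starting from the weights on 999.9 t of glass as quoted within problem or answer.
Oxide-by-oxide targets in 999.9 t frit:
  B2O3: 4.371% × 999.9 = 43.71 t
  SiO2: 44.26% × 999.9 = 442.6 t
  Li2O: 3.585% × 999.9 = 35.85 t
  Al2O3: 26.82% × 999.9 = 268.2 t
  MgO: 20.96% × 999.9 = 209.6 t
A balance pass over the oxides, applying the batch weights above, at the basis given (oxide sums agree with the targets within answer rounding):
  B2O3: 78.19·0.5590 = 43.71 t (target 43.71 t)
  SiO2: 224.1·0.6272 + 471.0·0.6411 = 442.5 t (target 442.6 t)
  Li2O: 471.0·0.07610 = 35.84 t (target 35.85 t)
  Al2O3: 215.7·0.6584 + 471.0·0.2678 = 268.2 t (target 268.2 t)
  MgO: 224.1·0.3222 + 139.5·0.9847 = 209.6 t (target 209.6 t)
Auditing the glass mass value: whole batch net of LOI = 999.8 t (per-oxide target masses sum to 999.9 t; stated basis 999.9 t — a pure rounding effect).
Batch total: Σ batch = 1128 t; ignition loss, Σ(batch × LOI) = 128.7 t; as yield: glass ÷ batch → 88.60%.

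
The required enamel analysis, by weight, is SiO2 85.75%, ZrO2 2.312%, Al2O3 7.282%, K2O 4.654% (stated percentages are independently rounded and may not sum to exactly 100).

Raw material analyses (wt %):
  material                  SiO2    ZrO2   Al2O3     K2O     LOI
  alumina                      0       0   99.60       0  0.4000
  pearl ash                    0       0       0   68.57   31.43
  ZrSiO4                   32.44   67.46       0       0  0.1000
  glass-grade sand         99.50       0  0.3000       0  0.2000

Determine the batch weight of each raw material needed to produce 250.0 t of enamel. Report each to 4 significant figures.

All arithmetic carries full float precision at each step — values along the way appear rounded off to 4 significant digits on the page; every reported figure is rounded a single time — all derived quantities, which include the totals, net glass mass, yield, LOI, the four compositions, are carried in exact precision, precisely as stated by the problem or answer text, from the batch weights on 250.0 t of glass.
Oxide-by-oxide targets in 250.0 t enamel:
  SiO2: 85.75% × 250.0 = 214.4 t
  ZrO2: 2.312% × 250.0 = 5.780 t
  Al2O3: 7.282% × 250.0 = 18.20 t
  K2O: 4.654% × 250.0 = 11.64 t
Oxide-by-oxide audit working from each reported weight, on the stated basis (each sum matches its target mass exact up to rounding of places):
  SiO2: 8.568·0.3244 + 212.7·0.9950 = 214.4 t (target 214.4 t)
  ZrO2: 8.568·0.6746 = 5.780 t (target 5.780 t)
  Al2O3: 17.64·0.9960 + 212.7·0.003000 = 18.21 t (target 18.20 t)
  K2O: 16.97·0.6857 = 11.64 t (target 11.64 t)
The glass-mass cross-check: batch Σ − ignition loss = 250.0 t (oxide target masses add up to 250.0 t; with the basis standing at 250.0 t — differing by rounding only).
Total batch = Σ batch = 255.9 t; Σ batch·LOI gives LOI loss = 5.838 t; yield, glass over the total, = 97.72%.

Batch per 250.0 t enamel:
  alumina: 17.64 t
  pearl ash: 16.97 t
  ZrSiO4: 8.568 t
  glass-grade sand: 212.7 t
Total batch = 255.9 t; LOI loss = 5.838 t; yield = 97.72%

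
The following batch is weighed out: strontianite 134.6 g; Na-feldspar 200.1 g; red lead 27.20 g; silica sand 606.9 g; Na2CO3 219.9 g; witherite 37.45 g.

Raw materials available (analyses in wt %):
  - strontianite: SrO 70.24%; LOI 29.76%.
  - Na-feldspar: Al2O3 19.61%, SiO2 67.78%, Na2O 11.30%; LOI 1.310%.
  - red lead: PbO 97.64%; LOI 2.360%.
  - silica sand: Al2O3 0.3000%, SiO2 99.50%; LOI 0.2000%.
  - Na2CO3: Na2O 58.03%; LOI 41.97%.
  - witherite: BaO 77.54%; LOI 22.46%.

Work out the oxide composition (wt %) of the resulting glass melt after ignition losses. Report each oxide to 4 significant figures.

Glass mass = 1081 g (batch 1226 − LOI 145.2).
Composition: Al2O3 3.799%, SrO 8.747%, BaO 2.687%, SiO2 68.41%, Na2O 13.90%, PbO 2.457%

Each numeric step runs at full precision all the way through — values along the way are shown, rounded to 4 significant figures, when written out. Exactly one rounding lands on each reported figure; the derived quantities, which include glass mass, the six compositions, totals, ignition loss, yield, are rebuilt in exact precision, as set out in question or answer, using the weight values for 1081 g of glass.
Mass of each oxide from the mix:
  Al2O3: 200.1·0.1961 + 606.9·0.003000 = 41.06 g
  SrO: 134.6·0.7024 = 94.54 g
  BaO: 37.45·0.7754 = 29.04 g
  SiO2: 200.1·0.6778 + 606.9·0.9950 = 739.5 g
  Na2O: 200.1·0.1130 + 219.9·0.5803 = 150.2 g
  PbO: 27.20·0.9764 = 26.56 g
LOI: 134.6·0.2976 + 200.1·0.01310 + 27.20·0.02360 + 606.9·0.002000 + 219.9·0.4197 + 37.45·0.2246 = 145.2 g
Glass = total batch minus LOI = 1226 − 145.2 = 1081 g (the oxide masses sum to this)
wt % = oxide mass / glass mass × 100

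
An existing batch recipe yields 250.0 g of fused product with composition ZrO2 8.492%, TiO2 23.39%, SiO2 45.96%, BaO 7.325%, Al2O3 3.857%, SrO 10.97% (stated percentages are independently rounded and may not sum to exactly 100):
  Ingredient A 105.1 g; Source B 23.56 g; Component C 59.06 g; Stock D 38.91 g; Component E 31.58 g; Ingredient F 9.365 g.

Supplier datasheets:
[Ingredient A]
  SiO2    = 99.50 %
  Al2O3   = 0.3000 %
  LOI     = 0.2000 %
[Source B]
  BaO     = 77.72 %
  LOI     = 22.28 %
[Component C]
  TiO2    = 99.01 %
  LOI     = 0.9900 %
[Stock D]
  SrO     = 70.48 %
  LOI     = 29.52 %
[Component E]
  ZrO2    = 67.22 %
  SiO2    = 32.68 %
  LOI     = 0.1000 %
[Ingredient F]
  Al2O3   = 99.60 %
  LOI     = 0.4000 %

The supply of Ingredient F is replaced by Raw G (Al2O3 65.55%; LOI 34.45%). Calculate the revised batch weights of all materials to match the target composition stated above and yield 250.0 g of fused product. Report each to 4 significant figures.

Revised batch per 250.0 g fused product:
  Ingredient A: 105.1 g
  Source B: 23.56 g
  Component C: 59.06 g
  Stock D: 38.91 g
  Component E: 31.58 g
  Raw G: 14.23 g
Total batch = 272.4 g; LOI loss = 22.46 g

Each numeric step holds exact precision from start to finish. Working values are shown rounded to 4 significant digits alongside each step; exactly one rounding goes into each reported number; the derived quantities (the six compositions, yield, glass mass, ignition loss, totals) are rebuilt starting from the weights at 250.0 g of glass in full float precision as set out in the problem or the answer.
Oxide-by-oxide targets in 250.0 g fused product:
  ZrO2: 8.492% × 250.0 = 21.23 g
  TiO2: 23.39% × 250.0 = 58.48 g
  SiO2: 45.96% × 250.0 = 114.9 g
  BaO: 7.325% × 250.0 = 18.31 g
  Al2O3: 3.857% × 250.0 = 9.642 g
  SrO: 10.97% × 250.0 = 27.42 g
Checking each oxide sum using the reported weights, for the quoted basis mass (oxide sums agree with the targets once rounding is allowed for):
  ZrO2: 31.58·0.6722 = 21.23 g (target 21.23 g)
  TiO2: 59.06·0.9901 = 58.48 g (target 58.48 g)
  SiO2: 105.1·0.9950 + 31.58·0.3268 = 114.9 g (target 114.9 g)
  BaO: 23.56·0.7772 = 18.31 g (target 18.31 g)
  Al2O3: 105.1·0.003000 + 14.23·0.6555 = 9.643 g (target 9.642 g)
  SrO: 38.91·0.7048 = 27.42 g (target 27.42 g)
Auditing the glass mass value: batch Σ − ignition loss = 250.0 g (the targets, summed, come to 250.0 g; the stated basis being 250.0 g — any gap is answer rounding).
Summing the batch: Σ batch = 272.4 g; ignition loss, Σ(batch × LOI) = 22.46 g; the yield ratio, glass ÷ batch: 91.75%.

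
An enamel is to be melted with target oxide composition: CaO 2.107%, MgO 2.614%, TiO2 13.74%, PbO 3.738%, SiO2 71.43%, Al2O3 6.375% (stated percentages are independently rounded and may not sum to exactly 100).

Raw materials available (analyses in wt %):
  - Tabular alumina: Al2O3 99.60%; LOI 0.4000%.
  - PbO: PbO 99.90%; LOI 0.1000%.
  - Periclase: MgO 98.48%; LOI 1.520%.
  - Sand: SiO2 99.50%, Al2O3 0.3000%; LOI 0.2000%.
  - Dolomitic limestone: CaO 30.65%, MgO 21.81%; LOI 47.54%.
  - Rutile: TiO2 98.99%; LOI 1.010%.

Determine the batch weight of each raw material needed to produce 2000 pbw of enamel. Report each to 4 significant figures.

All internal work runs at exact precision through the solve — the intermediate values are displayed, with 4-significant-figure rounding, when written out — each reported result takes exactly one rounding. All derived quantities, including ignition loss, net glass mass, six oxide percentages, yield, the totals, are re-derived from the weighed amounts at 2000 pbw of glass in full precision, as set out in the problem or the answer.
Target masses of each oxide per 2000 pbw enamel:
  CaO: 2.107% × 2000 = 42.14 pbw
  MgO: 2.614% × 2000 = 52.28 pbw
  TiO2: 13.74% × 2000 = 274.8 pbw
  PbO: 3.738% × 2000 = 74.76 pbw
  SiO2: 71.43% × 2000 = 1429 pbw
  Al2O3: 6.375% × 2000 = 127.5 pbw
Oxide-by-oxide audit given the weights on record, on the stated basis (delivered sums recover each target exact up to rounding of places):
  CaO: 137.5·0.3065 = 42.14 pbw (target 42.14 pbw)
  MgO: 22.64·0.9848 + 137.5·0.2181 = 52.28 pbw (target 52.28 pbw)
  TiO2: 277.6·0.9899 = 274.8 pbw (target 274.8 pbw)
  PbO: 74.83·0.9990 = 74.76 pbw (target 74.76 pbw)
  SiO2: 1436·0.9950 = 1429 pbw (target 1429 pbw)
  Al2O3: 123.7·0.9960 + 1436·0.003000 = 127.5 pbw (target 127.5 pbw)
Auditing the glass mass value: batch total minus LOI = 2000 pbw (targets for the oxides total 2000 pbw; basis as stated: 2000 pbw — gaps are rounding artifacts).
Whole-batch sum: Σ batch = 2072 pbw; LOI loss = Σ batch·LOI = 71.96 pbw; glass ÷ batch gives a yield of 96.53%.

Batch per 2000 pbw enamel:
  Tabular alumina: 123.7 pbw
  PbO: 74.83 pbw
  Periclase: 22.64 pbw
  Sand: 1436 pbw
  Dolomitic limestone: 137.5 pbw
  Rutile: 277.6 pbw
Total batch = 2072 pbw; LOI loss = 71.96 pbw; yield = 96.53%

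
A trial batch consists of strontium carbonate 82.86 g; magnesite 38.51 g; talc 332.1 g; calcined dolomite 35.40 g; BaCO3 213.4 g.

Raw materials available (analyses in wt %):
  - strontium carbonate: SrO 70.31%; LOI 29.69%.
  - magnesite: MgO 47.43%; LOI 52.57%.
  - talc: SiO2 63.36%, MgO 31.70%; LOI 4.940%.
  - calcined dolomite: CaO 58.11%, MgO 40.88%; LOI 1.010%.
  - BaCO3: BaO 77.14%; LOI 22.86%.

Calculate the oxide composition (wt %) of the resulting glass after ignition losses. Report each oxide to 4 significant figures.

Glass mass = 591.9 g (batch 702.3 − LOI 110.4).
Composition: SiO2 35.55%, CaO 3.476%, MgO 23.32%, BaO 27.81%, SrO 9.843%

Working values are displayed, rounded to four significant figures, between the steps; the working math carries full float precision at each step — a single rounding completes each reported figure — all derived quantities are computed in full precision (the totals, glass mass, yield, the five compositions, LOI) from the weighed amounts at 591.9 g of glass, exactly as shown in problem or answer.
Oxide masses out of the charge:
  SiO2: 332.1·0.6336 = 210.4 g
  CaO: 35.40·0.5811 = 20.57 g
  MgO: 38.51·0.4743 + 332.1·0.3170 + 35.40·0.4088 = 138.0 g
  BaO: 213.4·0.7714 = 164.6 g
  SrO: 82.86·0.7031 = 58.26 g
LOI: 82.86·0.2969 + 38.51·0.5257 + 332.1·0.04940 + 35.40·0.01010 + 213.4·0.2286 = 110.4 g
batch − LOI leaves glass = 702.3 − 110.4 = 591.9 g (equal to the oxide-mass sum)
percent share: oxide ÷ glass, ×100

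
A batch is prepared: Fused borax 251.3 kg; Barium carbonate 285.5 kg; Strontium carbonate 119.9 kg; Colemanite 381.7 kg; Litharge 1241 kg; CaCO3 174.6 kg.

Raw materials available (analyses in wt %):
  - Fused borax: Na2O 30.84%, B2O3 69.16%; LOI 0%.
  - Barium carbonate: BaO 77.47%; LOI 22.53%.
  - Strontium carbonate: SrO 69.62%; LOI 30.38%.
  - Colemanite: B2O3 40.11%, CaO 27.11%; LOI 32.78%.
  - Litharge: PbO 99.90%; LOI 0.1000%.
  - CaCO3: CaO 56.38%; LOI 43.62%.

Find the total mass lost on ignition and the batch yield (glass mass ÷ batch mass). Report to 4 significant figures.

Working values appear, rounded to 4 significant digits, across the worked steps — the whole derivation maintains full float precision all the way through — each reported value takes a single rounding; derived quantities, including LOI, six oxide percentages, yield, glass mass, totals, are computed from the weighed amounts on 2151 kg of glass at full precision exactly as shown in the problem or answer text.
Per-material ignition loss:
  Fused borax: 251.3 × 0 = 0 kg
  Barium carbonate: 285.5 × 0.2253 = 64.32 kg
  Strontium carbonate: 119.9 × 0.3038 = 36.43 kg
  Colemanite: 381.7 × 0.3278 = 125.1 kg
  Litharge: 1241 × 0.001000 = 1.241 kg
  CaCO3: 174.6 × 0.4362 = 76.16 kg
Total LOI = 303.3 kg
Glass = batch − LOI = 2454 − 303.3 = 2151 kg

LOI loss = 303.3 kg; glass = 2151 kg; yield = 87.64%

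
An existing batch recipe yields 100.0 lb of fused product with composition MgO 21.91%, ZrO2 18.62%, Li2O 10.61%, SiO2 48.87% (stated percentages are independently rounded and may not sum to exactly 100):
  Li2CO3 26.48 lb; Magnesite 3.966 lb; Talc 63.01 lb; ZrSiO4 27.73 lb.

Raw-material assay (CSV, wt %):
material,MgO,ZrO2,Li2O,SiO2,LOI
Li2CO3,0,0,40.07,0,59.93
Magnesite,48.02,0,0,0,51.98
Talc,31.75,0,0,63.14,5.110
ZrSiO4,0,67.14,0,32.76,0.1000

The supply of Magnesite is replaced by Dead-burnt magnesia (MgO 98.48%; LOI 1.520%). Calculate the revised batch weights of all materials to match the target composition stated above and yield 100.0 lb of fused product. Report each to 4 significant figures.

The intermediate values appear rounded to 4 significant figures on the page; the whole derivation runs at full float precision end to end — a single rounding yields each reported number. All derived quantities, which include the four compositions, glass mass, LOI, yield, totals, are rebuilt in full precision, exactly as printed in question or answer, from the batch weights per 100.0 lb of glass.
Oxide mass targets, per 100.0 lb fused product:
  MgO: 21.91% × 100.0 = 21.91 lb
  ZrO2: 18.62% × 100.0 = 18.62 lb
  Li2O: 10.61% × 100.0 = 10.61 lb
  SiO2: 48.87% × 100.0 = 48.87 lb
A balance pass over the oxides, per the reported batch figures, on the stated basis (oxide sums agree with the targets inside rounding margins):
  MgO: 1.934·0.9848 + 63.01·0.3175 = 21.91 lb (target 21.91 lb)
  ZrO2: 27.73·0.6714 = 18.62 lb (target 18.62 lb)
  Li2O: 26.48·0.4007 = 10.61 lb (target 10.61 lb)
  SiO2: 63.01·0.6314 + 27.73·0.3276 = 48.87 lb (target 48.87 lb)
Glass-mass sanity pass: net batch after ignition = 100.0 lb (the targets, summed, come to 100.0 lb; the stated basis being 100.0 lb — a pure rounding effect).
Summing the batch: Σ batch = 119.2 lb; ignition loss, Σ(batch × LOI) = 19.15 lb; yield, glass over the total, = 83.93%.

Revised batch per 100.0 lb fused product:
  Li2CO3: 26.48 lb
  Dead-burnt magnesia: 1.934 lb
  Talc: 63.01 lb
  ZrSiO4: 27.73 lb
Total batch = 119.2 lb; LOI loss = 19.15 lb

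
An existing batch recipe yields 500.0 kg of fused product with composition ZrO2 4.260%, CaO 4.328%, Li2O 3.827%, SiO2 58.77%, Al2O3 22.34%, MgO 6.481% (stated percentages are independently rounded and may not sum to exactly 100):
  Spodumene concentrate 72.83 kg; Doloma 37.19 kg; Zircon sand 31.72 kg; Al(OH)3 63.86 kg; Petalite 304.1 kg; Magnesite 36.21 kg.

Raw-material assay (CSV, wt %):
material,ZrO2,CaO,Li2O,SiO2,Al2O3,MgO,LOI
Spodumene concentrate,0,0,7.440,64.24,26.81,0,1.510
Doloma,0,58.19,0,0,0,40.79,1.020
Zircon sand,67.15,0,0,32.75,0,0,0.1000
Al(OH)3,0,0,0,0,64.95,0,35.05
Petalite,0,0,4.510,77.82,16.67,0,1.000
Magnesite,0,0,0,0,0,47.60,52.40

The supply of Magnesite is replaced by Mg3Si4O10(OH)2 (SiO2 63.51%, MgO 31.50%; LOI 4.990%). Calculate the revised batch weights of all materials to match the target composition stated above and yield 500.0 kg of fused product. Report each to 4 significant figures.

Revised batch per 500.0 kg fused product:
  Spodumene concentrate: 127.0 kg
  Doloma: 37.19 kg
  Zircon sand: 31.72 kg
  Al(OH)3: 64.43 kg
  Petalite: 214.7 kg
  Mg3Si4O10(OH)2: 54.72 kg
Total batch = 529.8 kg; LOI loss = 29.79 kg

All internal work runs at full precision through the solve; in-progress results are displayed with 4-significant-digit rounding on the page. Each reported figure is rounded just once; derived quantities (LOI, the totals, the yield, six oxide percentages, glass mass) are computed in full float precision using the weight values per 500.0 kg of glass, as given in problem or answer.
Target oxide masses per 500.0 kg fused product:
  ZrO2: 4.260% × 500.0 = 21.30 kg
  CaO: 4.328% × 500.0 = 21.64 kg
  Li2O: 3.827% × 500.0 = 19.14 kg
  SiO2: 58.77% × 500.0 = 293.8 kg
  Al2O3: 22.34% × 500.0 = 111.7 kg
  MgO: 6.481% × 500.0 = 32.40 kg
Balance tally, oxide-wise, with the batch weights as given, relative to the basis at hand (sum by sum, the targets are met given rounding of the digits):
  ZrO2: 31.72·0.6715 = 21.30 kg (target 21.30 kg)
  CaO: 37.19·0.5819 = 21.64 kg (target 21.64 kg)
  Li2O: 127.0·0.07440 + 214.7·0.04510 = 19.13 kg (target 19.14 kg)
  SiO2: 127.0·0.6424 + 31.72·0.3275 + 214.7·0.7782 + 54.72·0.6351 = 293.8 kg (target 293.8 kg)
  Al2O3: 127.0·0.2681 + 64.43·0.6495 + 214.7·0.1667 = 111.7 kg (target 111.7 kg)
  MgO: 37.19·0.4079 + 54.72·0.3150 = 32.41 kg (target 32.40 kg)
Glass mass check: Σ batch − LOI loss = 500.0 kg (summing oxide targets gives 500.0 kg; with the basis standing at 500.0 kg — a pure rounding effect).
Whole-batch sum: Σ batch = 529.8 kg; the LOI term Σ batch·LOI equals 29.79 kg; glass ÷ batch gives a yield of 94.38%.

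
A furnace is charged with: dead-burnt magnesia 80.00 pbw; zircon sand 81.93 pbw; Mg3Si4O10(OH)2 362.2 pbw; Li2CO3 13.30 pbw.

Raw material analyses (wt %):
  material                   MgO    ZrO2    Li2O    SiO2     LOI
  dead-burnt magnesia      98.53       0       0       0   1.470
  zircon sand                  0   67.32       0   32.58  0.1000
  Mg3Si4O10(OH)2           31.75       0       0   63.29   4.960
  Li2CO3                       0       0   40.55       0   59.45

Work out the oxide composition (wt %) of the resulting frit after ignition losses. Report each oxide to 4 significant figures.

Values along the way are shown rounded to 4 significant digits alongside each step — all arithmetic carries exact precision at all times; each reported result is rounded only once. Derived quantities (glass mass, the totals, ignition loss, the four compositions, yield) are computed using the weight values per 510.3 pbw of glass at exact precision, exactly as printed in the problem or answer text.
Oxide-by-oxide delivered mass:
  MgO: 80.00·0.9853 + 362.2·0.3175 = 193.8 pbw
  ZrO2: 81.93·0.6732 = 55.16 pbw
  Li2O: 13.30·0.4055 = 5.393 pbw
  SiO2: 81.93·0.3258 + 362.2·0.6329 = 255.9 pbw
LOI: 80.00·0.01470 + 81.93·0.001000 + 362.2·0.04960 + 13.30·0.5945 = 27.13 pbw
batch − LOI leaves glass = 537.4 − 27.13 = 510.3 pbw (= Σ oxide masses)
each wt % is 100 × oxide ÷ glass

Glass mass = 510.3 pbw (batch 537.4 − LOI 27.13).
Composition: MgO 37.98%, ZrO2 10.81%, Li2O 1.057%, SiO2 50.15%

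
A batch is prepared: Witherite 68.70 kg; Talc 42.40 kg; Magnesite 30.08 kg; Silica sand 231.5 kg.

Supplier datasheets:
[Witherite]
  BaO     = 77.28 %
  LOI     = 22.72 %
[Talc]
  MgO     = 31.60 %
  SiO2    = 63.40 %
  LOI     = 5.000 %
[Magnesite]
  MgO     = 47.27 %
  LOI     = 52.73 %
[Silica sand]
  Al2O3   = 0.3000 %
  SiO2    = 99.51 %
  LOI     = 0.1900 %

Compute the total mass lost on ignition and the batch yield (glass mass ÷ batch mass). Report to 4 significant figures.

LOI loss = 34.03 kg; glass = 338.7 kg; yield = 90.87%

Each numeric step keeps full precision in all steps. Intermediates appear rounded to four significant digits on the page; a single rounding produces every reported value; derived quantities are carried from the batch weights at 338.7 kg of glass at full float precision (four oxide percentages, LOI, totals, yield, glass mass) precisely as stated by the problem or the answer.
Each material's LOI contribution:
  Witherite: 68.70 × 0.2272 = 15.61 kg
  Talc: 42.40 × 0.05000 = 2.120 kg
  Magnesite: 30.08 × 0.5273 = 15.86 kg
  Silica sand: 231.5 × 0.001900 = 0.4399 kg
Total LOI = 34.03 kg
Glass = batch − LOI = 372.7 − 34.03 = 338.7 kg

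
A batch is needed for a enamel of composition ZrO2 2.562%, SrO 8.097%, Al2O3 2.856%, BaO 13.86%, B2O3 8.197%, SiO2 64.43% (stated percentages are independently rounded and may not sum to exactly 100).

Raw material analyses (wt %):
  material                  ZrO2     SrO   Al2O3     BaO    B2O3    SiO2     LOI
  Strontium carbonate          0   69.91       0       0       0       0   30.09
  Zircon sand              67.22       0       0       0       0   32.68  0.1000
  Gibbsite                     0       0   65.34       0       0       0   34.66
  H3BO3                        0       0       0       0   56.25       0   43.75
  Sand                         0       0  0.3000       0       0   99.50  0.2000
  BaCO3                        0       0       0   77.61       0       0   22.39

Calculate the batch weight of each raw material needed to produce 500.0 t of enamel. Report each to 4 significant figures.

Each numeric step carries full precision end to end. In-progress results are rounded off to 4 significant figures as shown; each reported number is rounded just once. Derived quantities, including the yield, glass mass, LOI, the six compositions, totals, are re-derived from the weighed amounts at 500.0 t of glass at exact precision as given in either problem or answer.
Target masses of each oxide per 500.0 t enamel:
  ZrO2: 2.562% × 500.0 = 12.81 t
  SrO: 8.097% × 500.0 = 40.48 t
  Al2O3: 2.856% × 500.0 = 14.28 t
  BaO: 13.86% × 500.0 = 69.30 t
  B2O3: 8.197% × 500.0 = 40.98 t
  SiO2: 64.43% × 500.0 = 322.2 t
A balance pass over the oxides, from the weights as reported, under the basis named above (summed amounts equal target values exact up to rounding of places):
  ZrO2: 19.06·0.6722 = 12.81 t (target 12.81 t)
  SrO: 57.91·0.6991 = 40.48 t (target 40.48 t)
  Al2O3: 20.40·0.6534 + 317.5·0.003000 = 14.28 t (target 14.28 t)
  BaO: 89.29·0.7761 = 69.30 t (target 69.30 t)
  B2O3: 72.86·0.5625 = 40.98 t (target 40.98 t)
  SiO2: 19.06·0.3268 + 317.5·0.9950 = 322.1 t (target 322.2 t)
The glass-mass cross-check: whole batch net of LOI = 500.0 t (targets for the oxides total 500.0 t; stated basis 500.0 t — any gap is answer rounding).
Summing the batch: Σ batch = 577.0 t; Σ batch·LOI gives LOI loss = 77.02 t; as yield: glass ÷ batch → 86.65%.

Batch per 500.0 t enamel:
  Strontium carbonate: 57.91 t
  Zircon sand: 19.06 t
  Gibbsite: 20.40 t
  H3BO3: 72.86 t
  Sand: 317.5 t
  BaCO3: 89.29 t
Total batch = 577.0 t; LOI loss = 77.02 t; yield = 86.65%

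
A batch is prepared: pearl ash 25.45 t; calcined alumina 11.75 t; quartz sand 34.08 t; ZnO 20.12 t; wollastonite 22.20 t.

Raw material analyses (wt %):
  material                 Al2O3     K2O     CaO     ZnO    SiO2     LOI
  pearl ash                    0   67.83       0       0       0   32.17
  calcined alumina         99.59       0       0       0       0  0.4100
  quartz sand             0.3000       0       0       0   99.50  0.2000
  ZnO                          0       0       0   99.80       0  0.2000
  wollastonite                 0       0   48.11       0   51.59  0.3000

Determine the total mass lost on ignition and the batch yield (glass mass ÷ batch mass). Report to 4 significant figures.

Every computation runs at exact precision through every step; intermediates are shown (rounded to 4 significant digits) across the worked steps. Each reported figure receives exactly one rounding. Derived quantities, which include the yield, totals, glass mass, five oxide percentages, ignition loss, are computed at full precision, exactly as shown in problem or answer, from the batch weights at 105.2 t of glass.
Per-material ignition loss:
  pearl ash: 25.45 × 0.3217 = 8.187 t
  calcined alumina: 11.75 × 0.004100 = 0.04818 t
  quartz sand: 34.08 × 0.002000 = 0.06816 t
  ZnO: 20.12 × 0.002000 = 0.04024 t
  wollastonite: 22.20 × 0.003000 = 0.06660 t
Total LOI = 8.410 t
Glass = batch − LOI = 113.6 − 8.410 = 105.2 t

LOI loss = 8.410 t; glass = 105.2 t; yield = 92.60%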